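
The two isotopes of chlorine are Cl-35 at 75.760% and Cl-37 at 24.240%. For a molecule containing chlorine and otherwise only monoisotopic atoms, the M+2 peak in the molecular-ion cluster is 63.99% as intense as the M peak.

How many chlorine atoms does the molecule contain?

2

For n independent Cl atoms, I(M+2)/I(M) = n · (abundance Cl-37) / (abundance Cl-35) = n · 0.24240/0.75760.
n = 0.6399 × 0.75760/0.24240 = 2.00 ≈ 2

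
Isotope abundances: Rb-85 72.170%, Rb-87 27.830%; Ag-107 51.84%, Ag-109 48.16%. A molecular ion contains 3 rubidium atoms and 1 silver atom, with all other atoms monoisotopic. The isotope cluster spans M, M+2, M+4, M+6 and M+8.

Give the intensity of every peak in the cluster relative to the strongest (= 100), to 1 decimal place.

Rubidium pattern (n=3): 0.37589809 : 0.43485841 : 0.16768892 : 0.02155458
Silver pattern (n=1): 0.5184 : 0.4816
Convolve the two distributions (both contribute in 2-u steps):
  M: 0.37589809×0.5184 = 0.194866
  M+2: 0.37589809×0.4816 + 0.43485841×0.5184 = 0.406463
  M+4: 0.43485841×0.4816 + 0.16768892×0.5184 = 0.296358
  M+6: 0.16768892×0.4816 + 0.02155458×0.5184 = 0.091933
  M+8: 0.02155458×0.4816 = 0.010381
Scale to base peak (0.406463) = 100: 47.9 : 100.0 : 72.9 : 22.6 : 2.6

47.9 : 100.0 : 72.9 : 22.6 : 2.6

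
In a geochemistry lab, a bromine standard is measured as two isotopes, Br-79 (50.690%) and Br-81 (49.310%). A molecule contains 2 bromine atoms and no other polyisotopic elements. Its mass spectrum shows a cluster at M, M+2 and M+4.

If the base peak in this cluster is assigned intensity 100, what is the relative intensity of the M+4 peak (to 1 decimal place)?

48.6

Term probabilities: M 0.2569, M+2 0.4999, M+4 0.2431. Base peak = M+2.
P(M+2) = C(2,1) × 0.50690^1 × 0.49310^1 = 2 × 0.5069 × 0.4931 = 0.499905 (base)
P(M+4) = C(2,2) × 0.50690^0 × 0.49310^2 = 1 × 1.0000 × 0.24314761 = 0.243148
Relative intensity = 0.243148 / 0.499905 × 100 = 48.6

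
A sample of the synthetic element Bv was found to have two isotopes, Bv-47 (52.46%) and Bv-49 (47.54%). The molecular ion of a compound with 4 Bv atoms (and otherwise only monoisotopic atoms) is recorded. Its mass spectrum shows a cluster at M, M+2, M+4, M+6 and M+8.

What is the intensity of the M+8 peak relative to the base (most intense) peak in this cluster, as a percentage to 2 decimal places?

Term probabilities: M 0.0757, M+2 0.2745, M+4 0.3732, M+6 0.2255, M+8 0.0511. Base peak = M+4.
P(M+4) = C(4,2) × 0.5246^2 × 0.4754^2 = 6 × 0.27520516 × 0.22600516 = 0.373187 (base)
P(M+8) = C(4,4) × 0.5246^0 × 0.4754^4 = 1 × 1.0000 × 0.05107833 = 0.051078
Relative intensity = 0.051078 / 0.373187 × 100 = 13.69

13.69%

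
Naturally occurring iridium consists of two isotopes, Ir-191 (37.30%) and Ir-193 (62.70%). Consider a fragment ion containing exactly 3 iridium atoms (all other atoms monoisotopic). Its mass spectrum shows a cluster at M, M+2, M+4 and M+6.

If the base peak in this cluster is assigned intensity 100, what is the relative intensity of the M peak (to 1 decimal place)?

(0.3730 + 0.6270)^3 gives M 0.0519, M+2 0.2617, M+4 0.4399, M+6 0.2465; the largest is M+4.
P(M+4) = C(3,2) × 0.3730^1 × 0.6270^2 = 3 × 0.3730 × 0.393129 = 0.439911 (base)
P(M) = C(3,0) × 0.3730^3 × 0.6270^0 = 1 × 0.05189512 × 1.0000 = 0.051895
Relative intensity = 0.051895 / 0.439911 × 100 = 11.8

11.8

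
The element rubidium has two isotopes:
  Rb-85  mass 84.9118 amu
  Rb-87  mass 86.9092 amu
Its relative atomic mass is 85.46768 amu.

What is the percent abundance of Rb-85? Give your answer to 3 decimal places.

Let x be the fractional abundance of Rb-85; then Rb-87 has abundance 1 − x.
84.9118·x + 86.9092·(1 − x) = 85.46768
(84.9118 − 86.9092)·x = 85.46768 − 86.9092
x = -1.44152 / -1.9974 = 0.72170 → 72.170% Rb-85, 27.830% Rb-87.

72.170%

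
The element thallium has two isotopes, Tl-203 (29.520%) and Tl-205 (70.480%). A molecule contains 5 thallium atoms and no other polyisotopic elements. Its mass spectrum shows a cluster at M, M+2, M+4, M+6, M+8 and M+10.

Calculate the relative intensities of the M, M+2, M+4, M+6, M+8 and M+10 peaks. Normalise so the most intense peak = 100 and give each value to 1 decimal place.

0.6 : 7.3 : 35.1 : 83.8 : 100.0 : 47.8

Each Tl atom is independently Tl-203 (p = 0.29520) or Tl-205 (q = 0.70480); the cluster is the binomial expansion (p + q)^5.
P(M) = 0.29520^5 = 0.002242
P(M+2) = 5 × 0.29520^4 × 0.70480^1 = 0.026761
P(M+4) = 10 × 0.29520^3 × 0.70480^2 = 0.127785
P(M+6) = 10 × 0.29520^2 × 0.70480^3 = 0.305092
P(M+8) = 5 × 0.29520^1 × 0.70480^4 = 0.364208
P(M+10) = 0.70480^5 = 0.173912
The M+8 peak is largest (0.364208); scaling to 100 gives 0.6 : 7.3 : 35.1 : 83.8 : 100.0 : 47.8.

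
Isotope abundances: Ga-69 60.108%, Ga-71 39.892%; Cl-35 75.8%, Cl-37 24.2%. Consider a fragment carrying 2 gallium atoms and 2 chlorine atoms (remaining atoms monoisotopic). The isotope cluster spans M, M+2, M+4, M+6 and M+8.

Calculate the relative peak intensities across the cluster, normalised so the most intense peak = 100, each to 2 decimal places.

Gallium pattern (n=2): 0.36129717 : 0.47956567 : 0.15913717
Chlorine pattern (n=2): 0.574564 : 0.366872 : 0.058564
Convolve the two distributions (both contribute in 2-u steps):
  M: 0.36129717×0.574564 = 0.207588
  M+2: 0.36129717×0.366872 + 0.47956567×0.574564 = 0.408091
  M+4: 0.36129717×0.058564 + 0.47956567×0.366872 + 0.15913717×0.574564 = 0.288533
  M+6: 0.47956567×0.058564 + 0.15913717×0.366872 = 0.086468
  M+8: 0.15913717×0.058564 = 0.009320
Scale to base peak (0.408091) = 100: 50.87 : 100.00 : 70.70 : 21.19 : 2.28

50.87 : 100.00 : 70.70 : 21.19 : 2.28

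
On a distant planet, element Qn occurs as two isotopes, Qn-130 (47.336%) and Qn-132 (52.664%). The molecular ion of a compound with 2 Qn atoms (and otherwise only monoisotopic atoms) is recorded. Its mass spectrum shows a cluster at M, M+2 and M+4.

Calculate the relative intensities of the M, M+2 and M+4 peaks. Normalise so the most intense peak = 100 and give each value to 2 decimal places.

44.94 : 100.00 : 55.63

Expanding (0.47336 + 0.52664)^2:
P(M) = 0.47336^2 = 0.224070
P(M+2) = 2 × 0.47336^1 × 0.52664^1 = 0.498581
P(M+4) = 0.52664^2 = 0.277350
The M+2 peak is largest (0.498581); scaling to 100 gives 44.94 : 100.00 : 55.63.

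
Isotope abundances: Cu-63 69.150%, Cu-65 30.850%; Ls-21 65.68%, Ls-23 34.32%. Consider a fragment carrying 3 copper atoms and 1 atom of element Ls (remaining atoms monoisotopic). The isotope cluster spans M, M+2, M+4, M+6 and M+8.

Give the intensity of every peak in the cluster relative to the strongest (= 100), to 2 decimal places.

53.74 : 100.00 : 69.67 : 21.54 : 2.49

Copper pattern (n=3): 0.33065611 : 0.44254842 : 0.19743483 : 0.02936064
Element Ls pattern (n=1): 0.6568 : 0.3432
Convolve the two distributions (both contribute in 2-u steps):
  M: 0.33065611×0.6568 = 0.217175
  M+2: 0.33065611×0.3432 + 0.44254842×0.6568 = 0.404147
  M+4: 0.44254842×0.3432 + 0.19743483×0.6568 = 0.281558
  M+6: 0.19743483×0.3432 + 0.02936064×0.6568 = 0.087044
  M+8: 0.02936064×0.3432 = 0.010077
Scale to base peak (0.404147) = 100: 53.74 : 100.00 : 69.67 : 21.54 : 2.49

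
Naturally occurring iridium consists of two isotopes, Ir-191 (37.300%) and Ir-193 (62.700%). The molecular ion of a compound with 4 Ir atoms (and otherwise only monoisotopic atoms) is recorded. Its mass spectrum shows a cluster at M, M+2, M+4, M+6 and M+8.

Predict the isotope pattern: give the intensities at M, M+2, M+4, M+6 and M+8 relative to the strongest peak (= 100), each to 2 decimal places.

5.26 : 35.39 : 89.23 : 100.00 : 42.02

The 4 Ir atoms are independent, so intensities follow the terms of (0.37300 + 0.62700)^4.
P(M) = 0.37300^4 = 0.019357
P(M+2) = 4 × 0.37300^3 × 0.62700^1 = 0.130153
P(M+4) = 6 × 0.37300^2 × 0.62700^2 = 0.328174
P(M+6) = 4 × 0.37300^1 × 0.62700^3 = 0.367766
P(M+8) = 0.62700^4 = 0.154550
The M+6 peak is largest (0.367766); scaling to 100 gives 5.26 : 35.39 : 89.23 : 100.00 : 42.02.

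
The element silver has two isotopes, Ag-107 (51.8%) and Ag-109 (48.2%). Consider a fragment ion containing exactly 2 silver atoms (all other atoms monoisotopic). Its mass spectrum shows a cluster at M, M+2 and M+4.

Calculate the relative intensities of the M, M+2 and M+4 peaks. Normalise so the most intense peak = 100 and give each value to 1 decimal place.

Expanding (0.518 + 0.482)^2:
P(M) = 0.518^2 = 0.268324
P(M+2) = 2 × 0.518^1 × 0.482^1 = 0.499352
P(M+4) = 0.482^2 = 0.232324
The M+2 peak is largest (0.499352); scaling to 100 gives 53.7 : 100.0 : 46.5.

53.7 : 100.0 : 46.5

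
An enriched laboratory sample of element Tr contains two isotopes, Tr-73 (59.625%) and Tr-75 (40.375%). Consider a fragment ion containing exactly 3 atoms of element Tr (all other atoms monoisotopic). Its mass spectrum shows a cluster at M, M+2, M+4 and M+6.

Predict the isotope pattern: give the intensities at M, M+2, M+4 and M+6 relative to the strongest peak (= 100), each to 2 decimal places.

49.23 : 100.00 : 67.71 : 15.28

Expanding (0.59625 + 0.40375)^3:
P(M) = 0.59625^3 = 0.211975
P(M+2) = 3 × 0.59625^2 × 0.40375^1 = 0.430616
P(M+4) = 3 × 0.59625^1 × 0.40375^2 = 0.291591
P(M+6) = 0.40375^3 = 0.065817
The M+2 peak is largest (0.430616); scaling to 100 gives 49.23 : 100.00 : 67.71 : 15.28.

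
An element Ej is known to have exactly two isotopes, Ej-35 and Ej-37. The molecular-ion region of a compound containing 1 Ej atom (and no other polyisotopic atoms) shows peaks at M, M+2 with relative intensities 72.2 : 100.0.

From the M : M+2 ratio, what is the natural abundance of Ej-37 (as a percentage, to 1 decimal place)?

58.1%

Let p = fractional abundance of Ej-35. I(M+2)/I(M) = [C(1,1)·p^0·(1−p)] / p^1 = 1·(1−p)/p = 100.0/72.2 = 1.3850
(1−p)/p = 1.3850/1 = 1.3850  ⇒  p = 1/(1 + 1.3850) = 0.4193
Ej-35: 41.9%, Ej-37: 58.1%.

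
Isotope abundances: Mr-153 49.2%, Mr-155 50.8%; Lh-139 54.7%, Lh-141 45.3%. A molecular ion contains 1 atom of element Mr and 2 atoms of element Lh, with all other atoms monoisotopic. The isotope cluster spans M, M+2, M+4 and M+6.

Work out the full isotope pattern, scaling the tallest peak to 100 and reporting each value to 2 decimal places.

Element Mr pattern (n=1): 0.4920 : 0.5080
Element Lh pattern (n=2): 0.299209 : 0.495582 : 0.205209
Convolve the two distributions (both contribute in 2-u steps):
  M: 0.4920×0.299209 = 0.147211
  M+2: 0.4920×0.495582 + 0.5080×0.299209 = 0.395825
  M+4: 0.4920×0.205209 + 0.5080×0.495582 = 0.352718
  M+6: 0.5080×0.205209 = 0.104246
Scale to base peak (0.395825) = 100: 37.19 : 100.00 : 89.11 : 26.34

37.19 : 100.00 : 89.11 : 26.34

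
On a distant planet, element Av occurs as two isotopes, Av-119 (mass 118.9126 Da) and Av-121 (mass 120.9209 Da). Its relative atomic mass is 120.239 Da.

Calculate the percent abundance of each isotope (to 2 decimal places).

Writing the weighted mean with unknown fraction x of Av-119:
118.9126·x + 120.9209·(1 − x) = 120.239
(118.9126 − 120.9209)·x = 120.239 − 120.9209
x = -0.6819 / -2.0083 = 0.33954 → 33.95% Av-119, 66.05% Av-121.

Av-119: 33.95%, Av-121: 66.05%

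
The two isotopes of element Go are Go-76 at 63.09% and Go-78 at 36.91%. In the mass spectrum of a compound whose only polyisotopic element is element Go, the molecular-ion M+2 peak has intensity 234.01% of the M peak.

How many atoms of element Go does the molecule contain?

4

With n Go atoms, P(M+2)/P(M) = C(n,1)·p^(n−1)q / p^n = n·q/p = n · 0.3691/0.6309.
n = 2.3401 × 0.6309/0.3691 = 4.00 ≈ 4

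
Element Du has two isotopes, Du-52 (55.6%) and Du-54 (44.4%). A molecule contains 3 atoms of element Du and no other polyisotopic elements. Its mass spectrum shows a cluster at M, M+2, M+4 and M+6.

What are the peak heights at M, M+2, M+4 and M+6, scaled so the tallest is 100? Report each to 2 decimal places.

Each Du atom is independently Du-52 (p = 0.556) or Du-54 (q = 0.444); the cluster is the binomial expansion (p + q)^3.
P(M) = 0.556^3 = 0.171880
P(M+2) = 3 × 0.556^2 × 0.444^1 = 0.411769
P(M+4) = 3 × 0.556^1 × 0.444^2 = 0.328823
P(M+6) = 0.444^3 = 0.087528
The M+2 peak is largest (0.411769); scaling to 100 gives 41.74 : 100.00 : 79.86 : 21.26.

41.74 : 100.00 : 79.86 : 21.26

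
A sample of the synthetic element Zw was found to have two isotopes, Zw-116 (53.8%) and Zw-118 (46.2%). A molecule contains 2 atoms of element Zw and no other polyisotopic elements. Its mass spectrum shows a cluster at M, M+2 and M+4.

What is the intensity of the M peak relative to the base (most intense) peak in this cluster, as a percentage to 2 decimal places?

Term probabilities: M 0.2894, M+2 0.4971, M+4 0.2134. Base peak = M+2.
P(M+2) = C(2,1) × 0.538^1 × 0.462^1 = 2 × 0.5380 × 0.4620 = 0.497112 (base)
P(M) = C(2,0) × 0.538^2 × 0.462^0 = 1 × 0.289444 × 1.0000 = 0.289444
Relative intensity = 0.289444 / 0.497112 × 100 = 58.23

58.23%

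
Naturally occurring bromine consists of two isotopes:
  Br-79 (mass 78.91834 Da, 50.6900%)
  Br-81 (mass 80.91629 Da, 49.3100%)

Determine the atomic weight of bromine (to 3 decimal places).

79.904 Da

Weight each isotope mass by its fractional abundance: 0.506900 × 78.91834 + 0.493100 × 80.91629
= 40.003707 + 39.899823 = 79.903530 Da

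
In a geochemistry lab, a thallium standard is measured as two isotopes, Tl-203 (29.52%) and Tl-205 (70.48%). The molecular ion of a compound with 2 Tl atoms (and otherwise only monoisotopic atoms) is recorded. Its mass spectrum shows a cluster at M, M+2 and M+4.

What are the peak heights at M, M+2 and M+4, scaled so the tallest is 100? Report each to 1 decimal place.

Expanding (0.2952 + 0.7048)^2:
P(M) = 0.2952^2 = 0.087143
P(M+2) = 2 × 0.2952^1 × 0.7048^1 = 0.416114
P(M+4) = 0.7048^2 = 0.496743
The M+4 peak is largest (0.496743); scaling to 100 gives 17.5 : 83.8 : 100.0.

17.5 : 83.8 : 100.0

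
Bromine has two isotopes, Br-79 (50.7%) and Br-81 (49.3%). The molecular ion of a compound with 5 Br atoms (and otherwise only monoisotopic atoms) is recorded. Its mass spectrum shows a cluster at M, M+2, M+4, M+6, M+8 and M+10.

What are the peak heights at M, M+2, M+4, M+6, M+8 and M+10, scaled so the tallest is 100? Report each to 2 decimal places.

10.58 : 51.42 : 100.00 : 97.24 : 47.28 : 9.19

Expanding (0.507 + 0.493)^5:
P(M) = 0.507^5 = 0.033500
P(M+2) = 5 × 0.507^4 × 0.493^1 = 0.162873
P(M+4) = 10 × 0.507^3 × 0.493^2 = 0.316751
P(M+6) = 10 × 0.507^2 × 0.493^3 = 0.308004
P(M+8) = 5 × 0.507^1 × 0.493^4 = 0.149750
P(M+10) = 0.493^5 = 0.029123
The M+4 peak is largest (0.316751); scaling to 100 gives 10.58 : 51.42 : 100.00 : 97.24 : 47.28 : 9.19.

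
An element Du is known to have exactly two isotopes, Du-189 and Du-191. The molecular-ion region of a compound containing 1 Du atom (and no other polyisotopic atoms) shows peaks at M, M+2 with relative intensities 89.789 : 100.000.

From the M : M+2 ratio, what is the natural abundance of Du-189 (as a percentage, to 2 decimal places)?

If p is the fraction of Du that is Du-189, then I(M+2)/I(M) = [C(1,1)·p^0·(1−p)] / p^1 = 1·(1−p)/p = 100.000/89.789 = 1.1137
(1−p)/p = 1.1137/1 = 1.1137  ⇒  p = 1/(1 + 1.1137) = 0.4731
Du-189: 47.31%, Du-191: 52.69%.

47.31%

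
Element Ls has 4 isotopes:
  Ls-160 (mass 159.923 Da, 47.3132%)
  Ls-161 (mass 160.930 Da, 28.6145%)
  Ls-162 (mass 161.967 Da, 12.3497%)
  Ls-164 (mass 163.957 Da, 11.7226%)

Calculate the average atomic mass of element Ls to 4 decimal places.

Average mass = Σ (abundance × isotope mass) = 0.473132 × 159.923 + 0.286145 × 160.930 + 0.123497 × 161.967 + 0.117226 × 163.957
= 75.66469 + 46.04931 + 20.00244 + 19.22002 = 160.93646 Da

160.9365 Da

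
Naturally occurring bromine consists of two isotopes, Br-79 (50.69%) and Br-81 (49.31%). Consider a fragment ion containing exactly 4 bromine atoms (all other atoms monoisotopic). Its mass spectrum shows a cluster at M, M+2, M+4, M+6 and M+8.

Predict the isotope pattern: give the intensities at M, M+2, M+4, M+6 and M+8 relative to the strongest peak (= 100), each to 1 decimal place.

Expanding (0.5069 + 0.4931)^4:
P(M) = 0.5069^4 = 0.066022
P(M+2) = 4 × 0.5069^3 × 0.4931^1 = 0.256899
P(M+4) = 6 × 0.5069^2 × 0.4931^2 = 0.374857
P(M+6) = 4 × 0.5069^1 × 0.4931^3 = 0.243101
P(M+8) = 0.4931^4 = 0.059121
The M+4 peak is largest (0.374857); scaling to 100 gives 17.6 : 68.5 : 100.0 : 64.9 : 15.8.

17.6 : 68.5 : 100.0 : 64.9 : 15.8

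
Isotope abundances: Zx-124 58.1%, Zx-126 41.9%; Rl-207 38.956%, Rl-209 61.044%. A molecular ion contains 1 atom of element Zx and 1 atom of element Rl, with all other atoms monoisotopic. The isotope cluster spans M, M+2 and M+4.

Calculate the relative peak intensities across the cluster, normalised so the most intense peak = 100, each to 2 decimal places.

43.70 : 100.00 : 49.39

Element Zx pattern (n=1): 0.5810 : 0.4190
Element Rl pattern (n=1): 0.38956 : 0.61044
Convolve the two distributions (both contribute in 2-u steps):
  M: 0.5810×0.38956 = 0.226334
  M+2: 0.5810×0.61044 + 0.4190×0.38956 = 0.517891
  M+4: 0.4190×0.61044 = 0.255774
Scale to base peak (0.517891) = 100: 43.70 : 100.00 : 49.39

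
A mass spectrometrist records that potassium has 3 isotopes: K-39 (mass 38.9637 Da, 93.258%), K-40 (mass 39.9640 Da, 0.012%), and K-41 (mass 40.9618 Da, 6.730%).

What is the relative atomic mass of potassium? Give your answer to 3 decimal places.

39.098 Da

The abundance-weighted mean is 0.93258 × 38.9637 + 0.00012 × 39.9640 + 0.06730 × 40.9618
= 36.33677 + 0.00480 + 2.75673 = 39.09830 Da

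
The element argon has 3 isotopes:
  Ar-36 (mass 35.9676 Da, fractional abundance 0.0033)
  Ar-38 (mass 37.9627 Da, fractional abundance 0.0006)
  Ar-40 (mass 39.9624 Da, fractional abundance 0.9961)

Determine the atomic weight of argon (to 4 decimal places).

Weight each isotope mass by its fractional abundance: 0.0033 × 35.9676 + 0.0006 × 37.9627 + 0.9961 × 39.9624
= 0.11869 + 0.02278 + 39.80655 = 39.94802 Da

39.9480 Da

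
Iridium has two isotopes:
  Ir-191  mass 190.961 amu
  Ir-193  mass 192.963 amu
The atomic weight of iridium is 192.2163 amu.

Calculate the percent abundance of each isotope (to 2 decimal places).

With x = fraction of Ir-191 (so Ir-193 is 1 − x):
190.961·x + 192.963·(1 − x) = 192.2163
(190.961 − 192.963)·x = 192.2163 − 192.963
x = -0.7467 / -2.002 = 0.37298 → 37.30% Ir-191, 62.70% Ir-193.

Ir-191: 37.30%, Ir-193: 62.70%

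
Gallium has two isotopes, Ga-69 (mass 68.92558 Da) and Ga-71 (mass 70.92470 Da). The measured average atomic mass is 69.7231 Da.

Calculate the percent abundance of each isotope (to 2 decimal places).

With x = fraction of Ga-69 (so Ga-71 is 1 − x):
68.92558·x + 70.92470·(1 − x) = 69.7231
(68.92558 − 70.92470)·x = 69.7231 − 70.92470
x = -1.20160 / -1.99912 = 0.60106 → 60.11% Ga-69, 39.89% Ga-71.

Ga-69: 60.11%, Ga-71: 39.89%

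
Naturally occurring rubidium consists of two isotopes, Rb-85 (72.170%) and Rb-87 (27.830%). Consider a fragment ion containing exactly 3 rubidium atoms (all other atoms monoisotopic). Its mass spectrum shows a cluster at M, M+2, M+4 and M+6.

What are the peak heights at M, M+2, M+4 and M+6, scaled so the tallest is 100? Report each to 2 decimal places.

Each Rb atom is independently Rb-85 (p = 0.72170) or Rb-87 (q = 0.27830); the cluster is the binomial expansion (p + q)^3.
P(M) = 0.72170^3 = 0.375898
P(M+2) = 3 × 0.72170^2 × 0.27830^1 = 0.434858
P(M+4) = 3 × 0.72170^1 × 0.27830^2 = 0.167689
P(M+6) = 0.27830^3 = 0.021555
The M+2 peak is largest (0.434858); scaling to 100 gives 86.44 : 100.00 : 38.56 : 4.96.

86.44 : 100.00 : 38.56 : 4.96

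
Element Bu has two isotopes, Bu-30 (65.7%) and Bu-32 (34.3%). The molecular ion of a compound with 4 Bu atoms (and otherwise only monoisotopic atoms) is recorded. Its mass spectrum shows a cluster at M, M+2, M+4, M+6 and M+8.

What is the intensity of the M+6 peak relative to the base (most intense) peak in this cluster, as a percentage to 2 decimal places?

Binomial terms of (0.657 + 0.343)^4: M 0.1863, M+2 0.3891, M+4 0.3047, M+6 0.1060, M+8 0.0138 → M+2 is the base peak.
P(M+2) = C(4,1) × 0.657^3 × 0.343^1 = 4 × 0.28359339 × 0.3430 = 0.389090 (base)
P(M+6) = C(4,3) × 0.657^1 × 0.343^3 = 4 × 0.6570 × 0.04035361 = 0.106049
Relative intensity = 0.106049 / 0.389090 × 100 = 27.26

27.26%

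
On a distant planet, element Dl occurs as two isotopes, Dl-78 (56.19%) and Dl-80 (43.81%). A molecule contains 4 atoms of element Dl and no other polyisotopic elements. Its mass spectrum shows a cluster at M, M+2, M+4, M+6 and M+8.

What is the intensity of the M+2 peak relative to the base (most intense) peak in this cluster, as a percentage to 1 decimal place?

85.5%

Binomial terms of (0.5619 + 0.4381)^4: M 0.0997, M+2 0.3109, M+4 0.3636, M+6 0.1890, M+8 0.0368 → M+4 is the base peak.
P(M+4) = C(4,2) × 0.5619^2 × 0.4381^2 = 6 × 0.31573161 × 0.19193161 = 0.363593 (base)
P(M+2) = C(4,1) × 0.5619^3 × 0.4381^1 = 4 × 0.17740959 × 0.4381 = 0.310893
Relative intensity = 0.310893 / 0.363593 × 100 = 85.5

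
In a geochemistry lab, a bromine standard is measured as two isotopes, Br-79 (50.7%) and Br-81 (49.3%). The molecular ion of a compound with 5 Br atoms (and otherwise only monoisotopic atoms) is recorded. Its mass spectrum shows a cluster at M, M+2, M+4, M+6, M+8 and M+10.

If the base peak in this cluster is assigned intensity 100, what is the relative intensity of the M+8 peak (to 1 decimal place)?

47.3

Term probabilities: M 0.0335, M+2 0.1629, M+4 0.3168, M+6 0.3080, M+8 0.1497, M+10 0.0291. Base peak = M+4.
P(M+4) = C(5,2) × 0.507^3 × 0.493^2 = 10 × 0.13032384 × 0.243049 = 0.316751 (base)
P(M+8) = C(5,4) × 0.507^1 × 0.493^4 = 5 × 0.5070 × 0.05907282 = 0.149750
Relative intensity = 0.149750 / 0.316751 × 100 = 47.3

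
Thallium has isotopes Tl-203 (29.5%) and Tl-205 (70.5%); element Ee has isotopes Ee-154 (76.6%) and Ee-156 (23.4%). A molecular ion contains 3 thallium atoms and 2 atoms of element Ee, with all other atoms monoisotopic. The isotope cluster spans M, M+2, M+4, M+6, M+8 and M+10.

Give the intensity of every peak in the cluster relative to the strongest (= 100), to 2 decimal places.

4.03 : 31.39 : 87.18 : 100.00 : 40.09 : 5.14

Thallium pattern (n=3): 0.02567237 : 0.18405787 : 0.43986713 : 0.35040263
Element Ee pattern (n=2): 0.586756 : 0.358488 : 0.054756
Convolve the two distributions (both contribute in 2-u steps):
  M: 0.02567237×0.586756 = 0.015063
  M+2: 0.02567237×0.358488 + 0.18405787×0.586756 = 0.117200
  M+4: 0.02567237×0.054756 + 0.18405787×0.358488 + 0.43986713×0.586756 = 0.325483
  M+6: 0.18405787×0.054756 + 0.43986713×0.358488 + 0.35040263×0.586756 = 0.373366
  M+8: 0.43986713×0.054756 + 0.35040263×0.358488 = 0.149701
  M+10: 0.35040263×0.054756 = 0.019187
Scale to base peak (0.373366) = 100: 4.03 : 31.39 : 87.18 : 100.00 : 40.09 : 5.14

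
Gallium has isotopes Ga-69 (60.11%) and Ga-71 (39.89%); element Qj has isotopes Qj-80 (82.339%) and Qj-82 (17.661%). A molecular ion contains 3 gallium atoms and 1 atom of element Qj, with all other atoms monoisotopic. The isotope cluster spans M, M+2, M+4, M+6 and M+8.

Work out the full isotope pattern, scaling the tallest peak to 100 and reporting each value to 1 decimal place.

Gallium pattern (n=3): 0.21719018 : 0.43239309 : 0.28694328 : 0.06347345
Element Qj pattern (n=1): 0.82339 : 0.17661
Convolve the two distributions (both contribute in 2-u steps):
  M: 0.21719018×0.82339 = 0.178832
  M+2: 0.21719018×0.17661 + 0.43239309×0.82339 = 0.394386
  M+4: 0.43239309×0.17661 + 0.28694328×0.82339 = 0.312631
  M+6: 0.28694328×0.17661 + 0.06347345×0.82339 = 0.102940
  M+8: 0.06347345×0.17661 = 0.011210
Scale to base peak (0.394386) = 100: 45.3 : 100.0 : 79.3 : 26.1 : 2.8

45.3 : 100.0 : 79.3 : 26.1 : 2.8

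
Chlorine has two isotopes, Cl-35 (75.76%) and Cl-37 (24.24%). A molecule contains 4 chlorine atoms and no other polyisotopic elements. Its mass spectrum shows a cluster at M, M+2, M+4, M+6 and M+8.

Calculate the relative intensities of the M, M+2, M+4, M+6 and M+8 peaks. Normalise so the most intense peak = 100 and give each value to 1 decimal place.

Each Cl atom is independently Cl-35 (p = 0.7576) or Cl-37 (q = 0.2424); the cluster is the binomial expansion (p + q)^4.
P(M) = 0.7576^4 = 0.329428
P(M+2) = 4 × 0.7576^3 × 0.2424^1 = 0.421612
P(M+4) = 6 × 0.7576^2 × 0.2424^2 = 0.202347
P(M+6) = 4 × 0.7576^1 × 0.2424^3 = 0.043162
P(M+8) = 0.2424^4 = 0.003452
The M+2 peak is largest (0.421612); scaling to 100 gives 78.1 : 100.0 : 48.0 : 10.2 : 0.8.

78.1 : 100.0 : 48.0 : 10.2 : 0.8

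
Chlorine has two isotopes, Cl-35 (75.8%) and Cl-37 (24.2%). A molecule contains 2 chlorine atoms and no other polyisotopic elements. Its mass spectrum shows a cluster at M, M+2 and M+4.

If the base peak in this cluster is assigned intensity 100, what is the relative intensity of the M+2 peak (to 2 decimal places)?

Term probabilities: M 0.5746, M+2 0.3669, M+4 0.0586. Base peak = M.
P(M) = C(2,0) × 0.758^2 × 0.242^0 = 1 × 0.574564 × 1.0000 = 0.574564 (base)
P(M+2) = C(2,1) × 0.758^1 × 0.242^1 = 2 × 0.7580 × 0.2420 = 0.366872
Relative intensity = 0.366872 / 0.574564 × 100 = 63.85

63.85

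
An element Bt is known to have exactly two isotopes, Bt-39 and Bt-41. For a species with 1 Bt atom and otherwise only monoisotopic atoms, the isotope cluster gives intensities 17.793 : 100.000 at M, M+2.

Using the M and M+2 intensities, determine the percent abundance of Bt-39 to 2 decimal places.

15.11%

Let p = fractional abundance of Bt-39. I(M+2)/I(M) = [C(1,1)·p^0·(1−p)] / p^1 = 1·(1−p)/p = 100.000/17.793 = 5.6202
(1−p)/p = 5.6202/1 = 5.6202  ⇒  p = 1/(1 + 5.6202) = 0.1511
Bt-39: 15.11%, Bt-41: 84.89%.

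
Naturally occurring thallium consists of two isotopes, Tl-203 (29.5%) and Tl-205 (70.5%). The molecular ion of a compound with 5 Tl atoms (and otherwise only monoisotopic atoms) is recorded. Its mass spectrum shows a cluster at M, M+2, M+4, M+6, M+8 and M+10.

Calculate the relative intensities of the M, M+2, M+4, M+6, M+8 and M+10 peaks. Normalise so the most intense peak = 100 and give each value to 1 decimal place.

Each Tl atom is independently Tl-203 (p = 0.295) or Tl-205 (q = 0.705); the cluster is the binomial expansion (p + q)^5.
P(M) = 0.295^5 = 0.002234
P(M+2) = 5 × 0.295^4 × 0.705^1 = 0.026696
P(M+4) = 10 × 0.295^3 × 0.705^2 = 0.127598
P(M+6) = 10 × 0.295^2 × 0.705^3 = 0.304938
P(M+8) = 5 × 0.295^1 × 0.705^4 = 0.364375
P(M+10) = 0.705^5 = 0.174159
The M+8 peak is largest (0.364375); scaling to 100 gives 0.6 : 7.3 : 35.0 : 83.7 : 100.0 : 47.8.

0.6 : 7.3 : 35.0 : 83.7 : 100.0 : 47.8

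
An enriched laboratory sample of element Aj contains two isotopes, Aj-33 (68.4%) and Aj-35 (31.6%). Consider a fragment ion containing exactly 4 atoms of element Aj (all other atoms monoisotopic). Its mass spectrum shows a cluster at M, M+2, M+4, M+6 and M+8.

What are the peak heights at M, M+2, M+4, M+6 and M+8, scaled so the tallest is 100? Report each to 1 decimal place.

54.1 : 100.0 : 69.3 : 21.3 : 2.5

Each Aj atom is independently Aj-33 (p = 0.684) or Aj-35 (q = 0.316); the cluster is the binomial expansion (p + q)^4.
P(M) = 0.684^4 = 0.218889
P(M+2) = 4 × 0.684^3 × 0.316^1 = 0.404497
P(M+4) = 6 × 0.684^2 × 0.316^2 = 0.280309
P(M+6) = 4 × 0.684^1 × 0.316^3 = 0.086333
P(M+8) = 0.316^4 = 0.009971
The M+2 peak is largest (0.404497); scaling to 100 gives 54.1 : 100.0 : 69.3 : 21.3 : 2.5.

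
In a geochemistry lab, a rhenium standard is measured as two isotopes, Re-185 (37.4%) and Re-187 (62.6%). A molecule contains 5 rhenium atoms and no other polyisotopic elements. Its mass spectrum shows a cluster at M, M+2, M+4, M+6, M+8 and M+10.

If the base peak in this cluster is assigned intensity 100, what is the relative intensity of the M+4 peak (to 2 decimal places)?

Binomial terms of (0.374 + 0.626)^5: M 0.0073, M+2 0.0612, M+4 0.2050, M+6 0.3431, M+8 0.2872, M+10 0.0961 → M+6 is the base peak.
P(M+6) = C(5,3) × 0.374^2 × 0.626^3 = 10 × 0.139876 × 0.24531438 = 0.343136 (base)
P(M+4) = C(5,2) × 0.374^3 × 0.626^2 = 10 × 0.05231362 × 0.391876 = 0.205005
Relative intensity = 0.205005 / 0.343136 × 100 = 59.74

59.74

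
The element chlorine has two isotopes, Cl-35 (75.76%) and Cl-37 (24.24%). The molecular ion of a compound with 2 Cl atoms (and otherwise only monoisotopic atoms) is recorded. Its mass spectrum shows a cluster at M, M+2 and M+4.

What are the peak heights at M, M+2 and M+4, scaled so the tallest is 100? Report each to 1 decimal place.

Each Cl atom is independently Cl-35 (p = 0.7576) or Cl-37 (q = 0.2424); the cluster is the binomial expansion (p + q)^2.
P(M) = 0.7576^2 = 0.573958
P(M+2) = 2 × 0.7576^1 × 0.2424^1 = 0.367284
P(M+4) = 0.2424^2 = 0.058758
The M peak is largest (0.573958); scaling to 100 gives 100.0 : 64.0 : 10.2.

100.0 : 64.0 : 10.2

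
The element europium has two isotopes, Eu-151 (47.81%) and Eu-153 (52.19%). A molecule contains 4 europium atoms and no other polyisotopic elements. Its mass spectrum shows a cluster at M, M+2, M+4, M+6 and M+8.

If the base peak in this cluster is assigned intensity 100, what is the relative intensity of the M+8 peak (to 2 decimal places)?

19.86

(0.4781 + 0.5219)^4 gives M 0.0522, M+2 0.2281, M+4 0.3736, M+6 0.2719, M+8 0.0742; the largest is M+4.
P(M+4) = C(4,2) × 0.4781^2 × 0.5219^2 = 6 × 0.22857961 × 0.27237961 = 0.373563 (base)
P(M+8) = C(4,4) × 0.4781^0 × 0.5219^4 = 1 × 1.0000 × 0.07419065 = 0.074191
Relative intensity = 0.074191 / 0.373563 × 100 = 19.86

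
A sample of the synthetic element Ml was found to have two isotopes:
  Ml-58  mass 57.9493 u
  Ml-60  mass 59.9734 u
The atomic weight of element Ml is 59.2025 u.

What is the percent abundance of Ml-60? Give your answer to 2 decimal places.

Writing the weighted mean with unknown fraction x of Ml-58:
57.9493·x + 59.9734·(1 − x) = 59.2025
(57.9493 − 59.9734)·x = 59.2025 − 59.9734
x = -0.7709 / -2.0241 = 0.38086 → 38.09% Ml-58, 61.91% Ml-60.

61.91%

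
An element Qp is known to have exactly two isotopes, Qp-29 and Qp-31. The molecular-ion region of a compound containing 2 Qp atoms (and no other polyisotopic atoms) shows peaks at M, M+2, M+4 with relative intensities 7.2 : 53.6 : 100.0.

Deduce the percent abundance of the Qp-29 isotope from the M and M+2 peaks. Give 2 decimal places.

21.18%

If p is the fraction of Qp that is Qp-29, then I(M+2)/I(M) = [C(2,1)·p^1·(1−p)] / p^2 = 2·(1−p)/p = 53.6/7.2 = 7.4444
(1−p)/p = 7.4444/2 = 3.7222  ⇒  p = 1/(1 + 3.7222) = 0.2118
Qp-29: 21.18%, Qp-31: 78.82%.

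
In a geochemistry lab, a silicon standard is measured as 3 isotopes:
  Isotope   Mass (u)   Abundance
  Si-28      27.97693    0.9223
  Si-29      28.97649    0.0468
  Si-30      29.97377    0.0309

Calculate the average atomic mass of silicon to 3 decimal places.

Ar = Σ fᵢ·mᵢ = 0.9223 × 27.97693 + 0.0468 × 28.97649 + 0.0309 × 29.97377
= 25.803123 + 1.356100 + 0.926189 = 28.085412 u

28.085 u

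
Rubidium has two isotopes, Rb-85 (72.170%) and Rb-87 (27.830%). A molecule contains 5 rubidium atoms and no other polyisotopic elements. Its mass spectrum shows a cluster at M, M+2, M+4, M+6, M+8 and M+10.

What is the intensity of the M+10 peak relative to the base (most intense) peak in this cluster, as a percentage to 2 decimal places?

(0.72170 + 0.27830)^5 gives M 0.1958, M+2 0.3775, M+4 0.2911, M+6 0.1123, M+8 0.0216, M+10 0.0017; the largest is M+2.
P(M+2) = C(5,1) × 0.72170^4 × 0.27830^1 = 5 × 0.27128565 × 0.2783 = 0.377494 (base)
P(M+10) = C(5,5) × 0.72170^0 × 0.27830^5 = 1 × 1.0000 × 0.00166942 = 0.001669
Relative intensity = 0.001669 / 0.377494 × 100 = 0.44

0.44%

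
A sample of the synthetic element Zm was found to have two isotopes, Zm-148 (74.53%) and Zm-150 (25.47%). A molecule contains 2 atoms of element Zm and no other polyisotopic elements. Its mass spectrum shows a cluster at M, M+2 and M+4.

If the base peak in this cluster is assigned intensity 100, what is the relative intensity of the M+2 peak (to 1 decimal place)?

Binomial terms of (0.7453 + 0.2547)^2: M 0.5555, M+2 0.3797, M+4 0.0649 → M is the base peak.
P(M) = C(2,0) × 0.7453^2 × 0.2547^0 = 1 × 0.55547209 × 1.0000 = 0.555472 (base)
P(M+2) = C(2,1) × 0.7453^1 × 0.2547^1 = 2 × 0.7453 × 0.2547 = 0.379656
Relative intensity = 0.379656 / 0.555472 × 100 = 68.3

68.3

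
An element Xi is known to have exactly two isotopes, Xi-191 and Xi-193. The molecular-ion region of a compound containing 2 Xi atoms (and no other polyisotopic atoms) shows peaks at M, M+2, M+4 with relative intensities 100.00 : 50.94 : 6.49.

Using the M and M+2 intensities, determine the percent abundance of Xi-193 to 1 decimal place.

20.3%

If p is the fraction of Xi that is Xi-191, then I(M+2)/I(M) = [C(2,1)·p^1·(1−p)] / p^2 = 2·(1−p)/p = 50.94/100.00 = 0.5094
(1−p)/p = 0.5094/2 = 0.2547  ⇒  p = 1/(1 + 0.2547) = 0.7970
Xi-191: 79.7%, Xi-193: 20.3%.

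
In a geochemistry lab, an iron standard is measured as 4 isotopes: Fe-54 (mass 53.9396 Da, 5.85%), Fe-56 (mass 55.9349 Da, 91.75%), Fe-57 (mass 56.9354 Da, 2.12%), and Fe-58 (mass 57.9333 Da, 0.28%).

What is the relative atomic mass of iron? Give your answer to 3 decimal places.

55.845 Da

The abundance-weighted mean is 0.0585 × 53.9396 + 0.9175 × 55.9349 + 0.0212 × 56.9354 + 0.0028 × 57.9333
= 3.15547 + 51.32027 + 1.20703 + 0.16221 = 55.84498 Da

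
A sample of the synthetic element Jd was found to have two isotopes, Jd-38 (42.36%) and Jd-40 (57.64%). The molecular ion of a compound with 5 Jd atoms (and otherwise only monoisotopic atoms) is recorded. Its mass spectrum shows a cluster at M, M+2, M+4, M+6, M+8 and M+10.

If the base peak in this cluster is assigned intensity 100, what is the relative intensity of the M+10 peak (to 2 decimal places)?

Term probabilities: M 0.0136, M+2 0.0928, M+4 0.2525, M+6 0.3436, M+8 0.2338, M+10 0.0636. Base peak = M+6.
P(M+6) = C(5,3) × 0.4236^2 × 0.5764^3 = 10 × 0.17943696 × 0.19150138 = 0.343624 (base)
P(M+10) = C(5,5) × 0.4236^0 × 0.5764^5 = 1 × 1.0000 × 0.06362384 = 0.063624
Relative intensity = 0.063624 / 0.343624 × 100 = 18.52

18.52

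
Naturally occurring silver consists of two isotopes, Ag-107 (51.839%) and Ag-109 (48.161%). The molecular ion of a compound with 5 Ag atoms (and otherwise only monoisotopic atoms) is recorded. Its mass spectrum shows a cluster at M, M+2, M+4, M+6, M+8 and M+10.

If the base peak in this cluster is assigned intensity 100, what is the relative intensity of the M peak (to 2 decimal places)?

(0.51839 + 0.48161)^5 gives M 0.0374, M+2 0.1739, M+4 0.3231, M+6 0.3002, M+8 0.1394, M+10 0.0259; the largest is M+4.
P(M+4) = C(5,2) × 0.51839^3 × 0.48161^2 = 10 × 0.13930601 × 0.23194819 = 0.323118 (base)
P(M) = C(5,0) × 0.51839^5 × 0.48161^0 = 1 × 0.03743545 × 1.0000 = 0.037435
Relative intensity = 0.037435 / 0.323118 × 100 = 11.59

11.59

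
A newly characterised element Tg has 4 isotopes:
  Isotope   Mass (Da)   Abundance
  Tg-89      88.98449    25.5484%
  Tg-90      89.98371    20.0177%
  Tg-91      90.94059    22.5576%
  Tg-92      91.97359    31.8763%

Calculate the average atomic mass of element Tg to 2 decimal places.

Weight each isotope mass by its fractional abundance: 0.255484 × 88.98449 + 0.200177 × 89.98371 + 0.225576 × 90.94059 + 0.318763 × 91.97359
= 22.734113 + 18.012669 + 20.514015 + 29.317777 = 90.578574 Da

90.58 Da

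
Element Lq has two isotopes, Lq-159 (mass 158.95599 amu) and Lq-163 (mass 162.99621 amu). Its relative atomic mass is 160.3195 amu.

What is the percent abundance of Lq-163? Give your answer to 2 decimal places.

33.75%

Let x be the fractional abundance of Lq-159; then Lq-163 has abundance 1 − x.
158.95599·x + 162.99621·(1 − x) = 160.3195
(158.95599 − 162.99621)·x = 160.3195 − 162.99621
x = -2.67671 / -4.04022 = 0.66252 → 66.25% Lq-159, 33.75% Lq-163.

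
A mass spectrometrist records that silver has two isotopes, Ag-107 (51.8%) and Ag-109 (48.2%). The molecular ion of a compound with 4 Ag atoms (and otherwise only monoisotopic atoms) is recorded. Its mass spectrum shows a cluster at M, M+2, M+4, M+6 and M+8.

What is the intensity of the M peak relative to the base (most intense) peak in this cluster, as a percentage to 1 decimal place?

(0.518 + 0.482)^4 gives M 0.0720, M+2 0.2680, M+4 0.3740, M+6 0.2320, M+8 0.0540; the largest is M+4.
P(M+4) = C(4,2) × 0.518^2 × 0.482^2 = 6 × 0.268324 × 0.232324 = 0.374029 (base)
P(M) = C(4,0) × 0.518^4 × 0.482^0 = 1 × 0.07199777 × 1.0000 = 0.071998
Relative intensity = 0.071998 / 0.374029 × 100 = 19.2

19.2%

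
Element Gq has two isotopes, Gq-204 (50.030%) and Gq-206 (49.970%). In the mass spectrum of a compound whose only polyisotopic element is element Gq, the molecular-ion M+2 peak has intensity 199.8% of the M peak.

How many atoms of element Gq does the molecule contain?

For n independent Gq atoms, I(M+2)/I(M) = n · (abundance Gq-206) / (abundance Gq-204) = n · 0.49970/0.50030.
n = 1.998 × 0.50030/0.49970 = 2.00 ≈ 2

2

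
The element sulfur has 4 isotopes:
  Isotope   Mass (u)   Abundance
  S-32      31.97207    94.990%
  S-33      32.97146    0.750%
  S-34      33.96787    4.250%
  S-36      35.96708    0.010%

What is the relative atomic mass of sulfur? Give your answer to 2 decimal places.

32.06 u

Weight each isotope mass by its fractional abundance: 0.94990 × 31.97207 + 0.00750 × 32.97146 + 0.04250 × 33.96787 + 0.00010 × 35.96708
= 30.370269 + 0.247286 + 1.443634 + 0.003597 = 32.064786 u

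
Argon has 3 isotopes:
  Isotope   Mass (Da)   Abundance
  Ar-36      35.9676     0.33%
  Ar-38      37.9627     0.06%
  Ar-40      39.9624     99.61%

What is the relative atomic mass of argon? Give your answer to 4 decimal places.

The abundance-weighted mean is 0.0033 × 35.9676 + 0.0006 × 37.9627 + 0.9961 × 39.9624
= 0.11869 + 0.02278 + 39.80655 = 39.94802 Da

39.9480 Da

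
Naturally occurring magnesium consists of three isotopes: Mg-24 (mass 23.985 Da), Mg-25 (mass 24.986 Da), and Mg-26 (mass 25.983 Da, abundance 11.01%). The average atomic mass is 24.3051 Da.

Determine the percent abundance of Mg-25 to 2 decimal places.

Let x and y be the fractions of Mg-24 and Mg-25. Then x + y = 1 − 0.1101 = 0.8899 and 23.985x + 24.986y = 24.3051 − 0.1101×25.983 = 21.4443717.
Substituting: 23.985x + 24.986(0.8899 − x) = 21.4443717
(23.985 − 24.986)x = -0.7906697  ⇒  x = 0.78988, y = 0.10002
Mg-24: 78.99%, Mg-25: 10.00%.

10.00%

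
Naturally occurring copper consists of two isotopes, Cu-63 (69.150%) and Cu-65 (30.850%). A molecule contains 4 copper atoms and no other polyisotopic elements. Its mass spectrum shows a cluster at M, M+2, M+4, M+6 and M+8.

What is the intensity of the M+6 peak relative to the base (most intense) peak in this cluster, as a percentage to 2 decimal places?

19.90%

Binomial terms of (0.69150 + 0.30850)^4: M 0.2286, M+2 0.4080, M+4 0.2731, M+6 0.0812, M+8 0.0091 → M+2 is the base peak.
P(M+2) = C(4,1) × 0.69150^3 × 0.30850^1 = 4 × 0.33065611 × 0.3085 = 0.408030 (base)
P(M+6) = C(4,3) × 0.69150^1 × 0.30850^3 = 4 × 0.6915 × 0.02936064 = 0.081212
Relative intensity = 0.081212 / 0.408030 × 100 = 19.90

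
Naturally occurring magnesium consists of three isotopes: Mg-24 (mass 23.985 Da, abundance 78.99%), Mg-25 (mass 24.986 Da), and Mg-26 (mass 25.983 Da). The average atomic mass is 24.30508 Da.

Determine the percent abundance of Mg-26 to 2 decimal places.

11.01%

Let x and y be the fractions of Mg-25 and Mg-26. Then x + y = 1 − 0.7899 = 0.2101 and 24.986x + 25.983y = 24.30508 − 0.7899×23.985 = 5.3593285.
Substituting: 24.986x + 25.983(0.2101 − x) = 5.3593285
(24.986 − 25.983)x = -0.0996998  ⇒  x = 0.10000, y = 0.11010
Mg-25: 10.00%, Mg-26: 11.01%.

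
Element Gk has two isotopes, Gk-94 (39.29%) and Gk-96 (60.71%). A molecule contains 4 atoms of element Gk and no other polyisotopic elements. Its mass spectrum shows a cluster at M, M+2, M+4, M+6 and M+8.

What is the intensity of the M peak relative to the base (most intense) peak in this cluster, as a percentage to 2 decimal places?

(0.3929 + 0.6071)^4 gives M 0.0238, M+2 0.1473, M+4 0.3414, M+6 0.3517, M+8 0.1358; the largest is M+6.
P(M+6) = C(4,3) × 0.3929^1 × 0.6071^3 = 4 × 0.3929 × 0.2237591 = 0.351660 (base)
P(M) = C(4,0) × 0.3929^4 × 0.6071^0 = 1 × 0.02383022 × 1.0000 = 0.023830
Relative intensity = 0.023830 / 0.351660 × 100 = 6.78

6.78%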